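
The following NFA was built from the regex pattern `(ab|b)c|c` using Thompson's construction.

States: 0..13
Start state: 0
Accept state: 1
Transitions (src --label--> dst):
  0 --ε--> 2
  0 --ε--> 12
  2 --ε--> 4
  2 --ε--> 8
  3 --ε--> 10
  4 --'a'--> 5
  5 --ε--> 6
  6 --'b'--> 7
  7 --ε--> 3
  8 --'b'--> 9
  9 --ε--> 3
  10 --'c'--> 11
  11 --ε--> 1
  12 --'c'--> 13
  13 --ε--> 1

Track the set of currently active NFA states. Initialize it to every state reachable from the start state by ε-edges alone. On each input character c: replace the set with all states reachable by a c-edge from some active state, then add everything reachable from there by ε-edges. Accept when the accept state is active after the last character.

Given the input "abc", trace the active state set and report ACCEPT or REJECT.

Answer: ACCEPT

Derivation:
start: ε-closure({0}) = {0,2,4,8,12}
'a' @ 1: {5,6}
'b' @ 2: {3,7,10}
'c' @ 3: {1,11}  (accept∈set)
after full input: {1,11}  (accept=1 in)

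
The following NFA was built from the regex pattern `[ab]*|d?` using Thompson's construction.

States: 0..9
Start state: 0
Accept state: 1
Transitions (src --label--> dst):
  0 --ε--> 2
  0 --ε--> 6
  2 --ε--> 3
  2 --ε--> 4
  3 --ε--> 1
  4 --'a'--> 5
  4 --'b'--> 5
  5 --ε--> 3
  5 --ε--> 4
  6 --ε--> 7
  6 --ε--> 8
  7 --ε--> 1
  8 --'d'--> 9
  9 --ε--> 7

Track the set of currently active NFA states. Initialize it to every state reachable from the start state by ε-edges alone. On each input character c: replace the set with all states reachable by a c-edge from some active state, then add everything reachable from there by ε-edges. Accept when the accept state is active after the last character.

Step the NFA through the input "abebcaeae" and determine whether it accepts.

initial (ε-close {0}): {0,1,2,3,4,6,7,8}
'a' @ 1: {1,3,4,5}  (accept∈set)
'b' @ 2: {1,3,4,5}  (accept∈set)
'e' @ 3: {}  — dead — no transitions
rest 'bcaeae' ignored (set empty)
final: {}; accept 1 not in set

Answer: REJECT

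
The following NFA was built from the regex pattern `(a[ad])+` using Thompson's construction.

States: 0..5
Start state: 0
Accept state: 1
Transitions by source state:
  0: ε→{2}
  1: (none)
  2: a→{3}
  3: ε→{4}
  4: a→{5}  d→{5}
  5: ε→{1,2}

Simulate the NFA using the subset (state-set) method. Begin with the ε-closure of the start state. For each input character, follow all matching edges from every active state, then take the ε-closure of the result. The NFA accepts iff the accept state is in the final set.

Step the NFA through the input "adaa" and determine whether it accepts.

S₀ = ε-closure({0}) = {0,2}
'a' @ 1: {3,4}
'd' @ 2: {1,2,5}  [accepting]
'a' @ 3: {3,4}
'a' @ 4: {1,2,5}  [accepting]
final: {1,2,5}; accept 1 in set

Answer: ACCEPT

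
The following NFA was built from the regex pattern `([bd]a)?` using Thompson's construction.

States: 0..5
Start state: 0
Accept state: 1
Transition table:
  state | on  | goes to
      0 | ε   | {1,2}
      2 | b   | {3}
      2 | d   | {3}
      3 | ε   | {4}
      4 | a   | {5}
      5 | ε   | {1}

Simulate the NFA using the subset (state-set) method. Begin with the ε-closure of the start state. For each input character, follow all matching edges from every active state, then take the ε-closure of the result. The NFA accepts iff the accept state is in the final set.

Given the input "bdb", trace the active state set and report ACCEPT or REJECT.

start: ε-closure({0}) = {0,1,2}
'b' @ 1: {3,4}
'd' @ 2: {}  — state set empty
rest 'b' ignored (set empty)
end set {} — state 1 not in

Answer: REJECT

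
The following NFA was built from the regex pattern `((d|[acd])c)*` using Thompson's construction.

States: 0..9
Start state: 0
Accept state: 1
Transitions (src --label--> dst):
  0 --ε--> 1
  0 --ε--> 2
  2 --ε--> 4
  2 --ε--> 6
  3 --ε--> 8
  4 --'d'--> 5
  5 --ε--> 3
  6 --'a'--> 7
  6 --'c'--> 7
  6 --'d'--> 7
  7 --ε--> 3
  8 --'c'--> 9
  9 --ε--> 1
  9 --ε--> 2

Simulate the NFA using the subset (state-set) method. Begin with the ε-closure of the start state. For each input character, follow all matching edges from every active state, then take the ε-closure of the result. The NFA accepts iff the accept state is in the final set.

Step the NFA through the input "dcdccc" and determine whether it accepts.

Answer: ACCEPT

Steps:
start: ε-closure({0}) = {0,1,2,4,6}
'd' @ 1: {3,5,7,8}
'c' @ 2: {1,2,4,6,9}  ✓accept
'd' @ 3: {3,5,7,8}
'c' @ 4: {1,2,4,6,9}  ✓accept
'c' @ 5: {3,7,8}
'c' @ 6: {1,2,4,6,9}  ✓accept
after full input: {1,2,4,6,9}  (accept=1 in)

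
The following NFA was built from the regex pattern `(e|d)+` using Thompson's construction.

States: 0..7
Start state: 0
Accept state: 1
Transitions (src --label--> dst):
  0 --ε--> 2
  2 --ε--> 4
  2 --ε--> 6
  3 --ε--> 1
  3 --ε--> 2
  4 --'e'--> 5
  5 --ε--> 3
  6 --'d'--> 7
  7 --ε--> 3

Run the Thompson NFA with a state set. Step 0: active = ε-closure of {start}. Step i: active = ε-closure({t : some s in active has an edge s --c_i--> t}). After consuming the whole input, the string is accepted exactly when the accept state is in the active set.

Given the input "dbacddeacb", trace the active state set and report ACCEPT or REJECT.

S₀ = ε-closure({0}) = {0,2,4,6}
'd' @ 1: {1,2,3,4,6,7}  [accepting]
'b' @ 2: {}  — no active states
rest 'acddeacb' ignored (set empty)
after full input: {}  (accept=1 not in)

Answer: REJECT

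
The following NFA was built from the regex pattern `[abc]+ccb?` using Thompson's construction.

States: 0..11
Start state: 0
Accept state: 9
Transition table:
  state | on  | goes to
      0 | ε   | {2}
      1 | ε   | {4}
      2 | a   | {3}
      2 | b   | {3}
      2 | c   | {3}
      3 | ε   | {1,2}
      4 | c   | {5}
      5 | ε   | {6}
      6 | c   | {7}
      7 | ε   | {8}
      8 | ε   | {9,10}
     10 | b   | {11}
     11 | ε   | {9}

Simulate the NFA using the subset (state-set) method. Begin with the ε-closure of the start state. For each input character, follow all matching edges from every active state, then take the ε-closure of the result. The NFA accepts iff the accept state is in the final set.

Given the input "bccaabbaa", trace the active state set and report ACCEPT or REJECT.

Answer: REJECT

Steps:
initial (ε-close {0}): {0,2}
'b' @ 1: {1,2,3,4}
'c' @ 2: {1,2,3,4,5,6}
'c' @ 3: {1,2,3,4,5,6,7,8,9,10}  (accept∈set)
'a' @ 4: {1,2,3,4}
'a' @ 5: {1,2,3,4}
'b' @ 6: {1,2,3,4}
'b' @ 7: {1,2,3,4}
'a' @ 8: {1,2,3,4}
'a' @ 9: {1,2,3,4}
after full input: {1,2,3,4}  (accept=9 not in)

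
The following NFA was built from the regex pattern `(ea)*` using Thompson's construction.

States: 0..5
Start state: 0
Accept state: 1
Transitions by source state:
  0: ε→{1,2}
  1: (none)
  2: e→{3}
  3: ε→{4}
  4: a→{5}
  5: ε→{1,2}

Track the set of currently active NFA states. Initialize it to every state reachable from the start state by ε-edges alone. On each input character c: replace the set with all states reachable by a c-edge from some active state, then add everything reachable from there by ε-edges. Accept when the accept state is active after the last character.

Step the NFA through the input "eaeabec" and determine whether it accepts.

Answer: REJECT

Steps:
initial (ε-close {0}): {0,1,2}
'e' @ 1: {3,4}
'a' @ 2: {1,2,5}  (accept∈set)
'e' @ 3: {3,4}
'a' @ 4: {1,2,5}  (accept∈set)
'b' @ 5: {}  — no active states
rest 'ec' ignored (set empty)
end set {} — state 1 not in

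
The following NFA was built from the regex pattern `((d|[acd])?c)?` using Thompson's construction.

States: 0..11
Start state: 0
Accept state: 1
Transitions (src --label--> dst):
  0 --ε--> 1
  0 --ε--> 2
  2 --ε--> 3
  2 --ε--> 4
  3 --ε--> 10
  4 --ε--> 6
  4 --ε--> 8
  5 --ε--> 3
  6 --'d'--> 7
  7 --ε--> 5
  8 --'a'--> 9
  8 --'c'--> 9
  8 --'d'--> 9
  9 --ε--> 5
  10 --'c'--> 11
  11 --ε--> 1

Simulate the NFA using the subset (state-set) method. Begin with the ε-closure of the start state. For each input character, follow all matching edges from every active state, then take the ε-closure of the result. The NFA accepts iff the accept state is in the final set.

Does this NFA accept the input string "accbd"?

Answer: REJECT

Derivation:
initial (ε-close {0}): {0,1,2,3,4,6,8,10}
'a' @ 1: {3,5,9,10}
'c' @ 2: {1,11}  [accepting]
'c' @ 3: {}  — dead — no transitions
rest 'bd' ignored (set empty)
end set {} — state 1 not in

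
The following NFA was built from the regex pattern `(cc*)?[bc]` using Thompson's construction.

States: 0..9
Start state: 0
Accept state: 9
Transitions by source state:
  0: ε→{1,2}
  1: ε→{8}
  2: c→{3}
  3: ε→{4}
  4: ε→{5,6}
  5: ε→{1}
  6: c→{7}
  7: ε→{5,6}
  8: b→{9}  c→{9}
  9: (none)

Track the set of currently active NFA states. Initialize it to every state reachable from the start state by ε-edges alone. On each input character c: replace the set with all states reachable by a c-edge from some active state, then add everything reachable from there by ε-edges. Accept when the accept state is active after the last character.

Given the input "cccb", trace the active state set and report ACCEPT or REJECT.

Answer: ACCEPT

Trace:
initial (ε-close {0}): {0,1,2,8}
'c' @ 1: {1,3,4,5,6,8,9}  (accept∈set)
'c' @ 2: {1,5,6,7,8,9}  (accept∈set)
'c' @ 3: {1,5,6,7,8,9}  (accept∈set)
'b' @ 4: {9}  (accept∈set)
final: {9}; accept 9 in set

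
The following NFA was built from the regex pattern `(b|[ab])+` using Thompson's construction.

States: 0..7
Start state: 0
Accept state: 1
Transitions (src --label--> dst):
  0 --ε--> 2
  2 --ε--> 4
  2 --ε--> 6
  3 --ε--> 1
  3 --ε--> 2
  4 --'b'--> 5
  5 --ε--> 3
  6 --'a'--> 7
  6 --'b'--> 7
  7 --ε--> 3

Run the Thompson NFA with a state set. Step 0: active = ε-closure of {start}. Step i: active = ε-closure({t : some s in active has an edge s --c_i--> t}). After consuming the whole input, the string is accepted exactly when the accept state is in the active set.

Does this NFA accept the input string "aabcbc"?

Answer: REJECT

Trace:
start: ε-closure({0}) = {0,2,4,6}
'a' @ 1: {1,2,3,4,6,7}  [accepting]
'a' @ 2: {1,2,3,4,6,7}  [accepting]
'b' @ 3: {1,2,3,4,5,6,7}  [accepting]
'c' @ 4: {}  — state set empty
rest 'bc' ignored (set empty)
end set {} — state 1 not in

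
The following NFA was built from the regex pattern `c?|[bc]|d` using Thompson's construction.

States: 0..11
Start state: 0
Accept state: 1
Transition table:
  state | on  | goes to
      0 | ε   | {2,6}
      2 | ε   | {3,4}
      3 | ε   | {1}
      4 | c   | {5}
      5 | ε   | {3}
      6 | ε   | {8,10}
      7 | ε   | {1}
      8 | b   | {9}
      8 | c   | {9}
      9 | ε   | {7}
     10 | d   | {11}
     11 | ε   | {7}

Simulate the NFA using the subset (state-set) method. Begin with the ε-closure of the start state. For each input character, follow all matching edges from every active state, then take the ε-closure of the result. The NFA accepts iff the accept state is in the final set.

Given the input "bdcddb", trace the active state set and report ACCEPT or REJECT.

S₀ = ε-closure({0}) = {0,1,2,3,4,6,8,10}
'b' @ 1: {1,7,9}  (accept∈set)
'd' @ 2: {}  — state set empty
rest 'cddb' ignored (set empty)
end set {} — state 1 not in

Answer: REJECT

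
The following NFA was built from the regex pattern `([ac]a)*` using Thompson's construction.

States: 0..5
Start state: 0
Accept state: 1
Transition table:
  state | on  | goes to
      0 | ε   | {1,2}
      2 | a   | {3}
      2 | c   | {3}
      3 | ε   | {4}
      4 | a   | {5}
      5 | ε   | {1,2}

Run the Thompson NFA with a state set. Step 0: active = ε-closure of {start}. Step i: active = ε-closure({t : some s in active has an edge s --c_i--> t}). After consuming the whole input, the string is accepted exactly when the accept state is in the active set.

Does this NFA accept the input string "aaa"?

S₀ = ε-closure({0}) = {0,1,2}
'a' @ 1: {3,4}
'a' @ 2: {1,2,5}  (accept∈set)
'a' @ 3: {3,4}
end set {3,4} — state 1 not in

Answer: REJECT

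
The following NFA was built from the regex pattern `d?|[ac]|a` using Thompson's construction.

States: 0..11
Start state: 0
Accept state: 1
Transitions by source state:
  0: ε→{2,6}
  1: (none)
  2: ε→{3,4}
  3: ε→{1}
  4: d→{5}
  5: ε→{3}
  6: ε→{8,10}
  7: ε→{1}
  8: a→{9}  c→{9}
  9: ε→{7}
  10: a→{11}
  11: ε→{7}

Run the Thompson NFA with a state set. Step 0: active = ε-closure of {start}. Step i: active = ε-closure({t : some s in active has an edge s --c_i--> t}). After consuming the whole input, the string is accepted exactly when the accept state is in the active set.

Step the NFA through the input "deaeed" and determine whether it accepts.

S₀ = ε-closure({0}) = {0,1,2,3,4,6,8,10}
'd' @ 1: {1,3,5}  [accepting]
'e' @ 2: {}  — dead — no transitions
rest 'aeed' ignored (set empty)
final: {}; accept 1 not in set

Answer: REJECT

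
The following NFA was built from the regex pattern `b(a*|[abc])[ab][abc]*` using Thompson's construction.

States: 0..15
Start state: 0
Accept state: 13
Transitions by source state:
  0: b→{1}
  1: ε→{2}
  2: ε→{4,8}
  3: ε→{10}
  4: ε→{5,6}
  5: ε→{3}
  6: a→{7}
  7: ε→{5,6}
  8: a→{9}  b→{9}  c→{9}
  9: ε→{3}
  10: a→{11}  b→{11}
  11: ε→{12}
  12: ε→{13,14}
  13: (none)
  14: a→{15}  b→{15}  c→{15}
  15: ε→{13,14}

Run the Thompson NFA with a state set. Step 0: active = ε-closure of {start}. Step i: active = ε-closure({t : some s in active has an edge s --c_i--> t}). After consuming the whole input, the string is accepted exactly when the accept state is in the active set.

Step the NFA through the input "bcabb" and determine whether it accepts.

Answer: ACCEPT

Steps:
start: ε-closure({0}) = {0}
'b' @ 1: {1,2,3,4,5,6,8,10}
'c' @ 2: {3,9,10}
'a' @ 3: {11,12,13,14}  (accept∈set)
'b' @ 4: {13,14,15}  (accept∈set)
'b' @ 5: {13,14,15}  (accept∈set)
final: {13,14,15}; accept 13 in set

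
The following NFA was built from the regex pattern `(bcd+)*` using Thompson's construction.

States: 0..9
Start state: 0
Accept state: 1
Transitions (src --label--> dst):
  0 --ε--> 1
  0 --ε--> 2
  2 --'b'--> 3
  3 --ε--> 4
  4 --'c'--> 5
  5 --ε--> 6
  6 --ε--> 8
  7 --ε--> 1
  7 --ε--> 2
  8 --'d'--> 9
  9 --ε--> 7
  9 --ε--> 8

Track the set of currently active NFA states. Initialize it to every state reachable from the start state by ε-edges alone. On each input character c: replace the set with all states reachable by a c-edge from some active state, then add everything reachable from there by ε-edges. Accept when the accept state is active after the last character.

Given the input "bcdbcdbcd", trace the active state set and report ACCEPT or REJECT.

Answer: ACCEPT

Steps:
S₀ = ε-closure({0}) = {0,1,2}
'b' @ 1: {3,4}
'c' @ 2: {5,6,8}
'd' @ 3: {1,2,7,8,9}  ✓accept
'b' @ 4: {3,4}
'c' @ 5: {5,6,8}
'd' @ 6: {1,2,7,8,9}  ✓accept
'b' @ 7: {3,4}
'c' @ 8: {5,6,8}
'd' @ 9: {1,2,7,8,9}  ✓accept
after full input: {1,2,7,8,9}  (accept=1 in)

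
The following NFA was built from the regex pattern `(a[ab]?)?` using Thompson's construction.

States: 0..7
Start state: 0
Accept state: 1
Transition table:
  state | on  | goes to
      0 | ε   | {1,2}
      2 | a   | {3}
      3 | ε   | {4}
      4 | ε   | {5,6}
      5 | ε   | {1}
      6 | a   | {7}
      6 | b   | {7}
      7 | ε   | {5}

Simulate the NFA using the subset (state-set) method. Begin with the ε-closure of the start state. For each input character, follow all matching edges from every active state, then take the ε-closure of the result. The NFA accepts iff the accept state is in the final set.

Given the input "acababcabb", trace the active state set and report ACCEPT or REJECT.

Answer: REJECT

Derivation:
initial (ε-close {0}): {0,1,2}
'a' @ 1: {1,3,4,5,6}  [accepting]
'c' @ 2: {}  — dead — no transitions
rest 'ababcabb' ignored (set empty)
final: {}; accept 1 not in set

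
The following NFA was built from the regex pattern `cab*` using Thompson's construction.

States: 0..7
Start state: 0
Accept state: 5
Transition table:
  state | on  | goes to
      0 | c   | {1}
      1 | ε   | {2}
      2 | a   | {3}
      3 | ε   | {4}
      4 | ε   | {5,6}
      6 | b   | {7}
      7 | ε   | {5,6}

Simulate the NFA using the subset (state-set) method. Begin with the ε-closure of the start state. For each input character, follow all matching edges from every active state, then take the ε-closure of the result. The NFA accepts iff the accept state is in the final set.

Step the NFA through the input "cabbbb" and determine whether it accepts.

Answer: ACCEPT

Steps:
S₀ = ε-closure({0}) = {0}
'c' @ 1: {1,2}
'a' @ 2: {3,4,5,6}  [accepting]
'b' @ 3: {5,6,7}  [accepting]
'b' @ 4: {5,6,7}  [accepting]
'b' @ 5: {5,6,7}  [accepting]
'b' @ 6: {5,6,7}  [accepting]
after full input: {5,6,7}  (accept=5 in)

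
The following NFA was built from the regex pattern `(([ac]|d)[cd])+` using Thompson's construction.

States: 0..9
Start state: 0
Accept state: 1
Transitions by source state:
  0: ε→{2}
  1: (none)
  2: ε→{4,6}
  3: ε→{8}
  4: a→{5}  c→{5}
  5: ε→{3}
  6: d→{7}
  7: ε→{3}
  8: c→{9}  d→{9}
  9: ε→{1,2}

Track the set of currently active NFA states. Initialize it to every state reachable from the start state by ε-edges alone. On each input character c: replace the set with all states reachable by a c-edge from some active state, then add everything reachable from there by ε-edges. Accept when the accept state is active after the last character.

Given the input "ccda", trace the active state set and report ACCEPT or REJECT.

Answer: REJECT

Steps:
initial (ε-close {0}): {0,2,4,6}
'c' @ 1: {3,5,8}
'c' @ 2: {1,2,4,6,9}  (accept∈set)
'd' @ 3: {3,7,8}
'a' @ 4: {}  — state set empty
after full input: {}  (accept=1 not in)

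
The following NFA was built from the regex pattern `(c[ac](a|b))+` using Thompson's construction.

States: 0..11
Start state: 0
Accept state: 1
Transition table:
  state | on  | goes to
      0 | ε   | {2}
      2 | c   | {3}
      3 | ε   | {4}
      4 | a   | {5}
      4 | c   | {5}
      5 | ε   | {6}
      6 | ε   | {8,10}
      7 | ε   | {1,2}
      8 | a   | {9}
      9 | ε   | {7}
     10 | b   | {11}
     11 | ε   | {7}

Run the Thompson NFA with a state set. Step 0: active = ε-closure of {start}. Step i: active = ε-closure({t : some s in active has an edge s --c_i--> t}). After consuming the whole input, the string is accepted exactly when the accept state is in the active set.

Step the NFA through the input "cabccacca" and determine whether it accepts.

Answer: ACCEPT

Steps:
S₀ = ε-closure({0}) = {0,2}
'c' @ 1: {3,4}
'a' @ 2: {5,6,8,10}
'b' @ 3: {1,2,7,11}  (accept∈set)
'c' @ 4: {3,4}
'c' @ 5: {5,6,8,10}
'a' @ 6: {1,2,7,9}  (accept∈set)
'c' @ 7: {3,4}
'c' @ 8: {5,6,8,10}
'a' @ 9: {1,2,7,9}  (accept∈set)
end set {1,2,7,9} — state 1 in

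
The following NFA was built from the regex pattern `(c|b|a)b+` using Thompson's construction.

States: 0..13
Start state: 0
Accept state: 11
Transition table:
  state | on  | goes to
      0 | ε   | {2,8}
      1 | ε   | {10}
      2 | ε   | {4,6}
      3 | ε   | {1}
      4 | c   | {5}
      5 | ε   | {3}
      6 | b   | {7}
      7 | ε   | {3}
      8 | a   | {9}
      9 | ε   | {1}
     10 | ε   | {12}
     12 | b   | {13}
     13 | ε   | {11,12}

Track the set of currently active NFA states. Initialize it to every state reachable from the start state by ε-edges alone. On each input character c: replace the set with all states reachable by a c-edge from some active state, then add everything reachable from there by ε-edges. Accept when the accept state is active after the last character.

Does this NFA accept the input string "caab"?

Answer: REJECT

Derivation:
S₀ = ε-closure({0}) = {0,2,4,6,8}
'c' @ 1: {1,3,5,10,12}
'a' @ 2: {}  — dead — no transitions
rest 'ab' ignored (set empty)
after full input: {}  (accept=11 not in)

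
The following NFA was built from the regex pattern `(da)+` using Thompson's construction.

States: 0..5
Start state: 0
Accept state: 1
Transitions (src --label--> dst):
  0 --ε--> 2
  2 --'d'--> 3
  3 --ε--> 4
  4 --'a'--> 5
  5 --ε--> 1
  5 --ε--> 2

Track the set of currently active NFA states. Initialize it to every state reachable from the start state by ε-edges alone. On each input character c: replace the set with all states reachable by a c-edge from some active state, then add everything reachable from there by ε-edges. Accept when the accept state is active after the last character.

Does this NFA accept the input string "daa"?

Answer: REJECT

Trace:
S₀ = ε-closure({0}) = {0,2}
'd' @ 1: {3,4}
'a' @ 2: {1,2,5}  (accept∈set)
'a' @ 3: {}  — dead — no transitions
end set {} — state 1 not in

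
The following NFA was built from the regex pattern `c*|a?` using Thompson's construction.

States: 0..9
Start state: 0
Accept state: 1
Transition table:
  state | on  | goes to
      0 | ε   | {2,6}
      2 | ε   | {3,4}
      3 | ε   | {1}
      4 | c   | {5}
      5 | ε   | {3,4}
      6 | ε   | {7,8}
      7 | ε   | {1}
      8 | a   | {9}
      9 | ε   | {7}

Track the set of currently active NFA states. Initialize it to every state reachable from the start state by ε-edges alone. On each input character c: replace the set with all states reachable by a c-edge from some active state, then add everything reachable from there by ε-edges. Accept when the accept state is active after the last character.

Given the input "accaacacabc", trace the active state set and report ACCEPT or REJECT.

Answer: REJECT

Trace:
initial (ε-close {0}): {0,1,2,3,4,6,7,8}
'a' @ 1: {1,7,9}  ✓accept
'c' @ 2: {}  — no active states
rest 'caacacabc' ignored (set empty)
after full input: {}  (accept=1 not in)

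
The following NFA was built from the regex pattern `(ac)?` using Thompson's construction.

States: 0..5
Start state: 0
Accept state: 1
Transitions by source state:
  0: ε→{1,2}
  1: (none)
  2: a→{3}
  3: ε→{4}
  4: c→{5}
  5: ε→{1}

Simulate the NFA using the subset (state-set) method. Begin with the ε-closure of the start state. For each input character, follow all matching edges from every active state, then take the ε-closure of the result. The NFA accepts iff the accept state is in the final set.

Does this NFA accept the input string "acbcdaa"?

Answer: REJECT

Derivation:
initial (ε-close {0}): {0,1,2}
'a' @ 1: {3,4}
'c' @ 2: {1,5}  (accept∈set)
'b' @ 3: {}  — state set empty
rest 'cdaa' ignored (set empty)
final: {}; accept 1 not in set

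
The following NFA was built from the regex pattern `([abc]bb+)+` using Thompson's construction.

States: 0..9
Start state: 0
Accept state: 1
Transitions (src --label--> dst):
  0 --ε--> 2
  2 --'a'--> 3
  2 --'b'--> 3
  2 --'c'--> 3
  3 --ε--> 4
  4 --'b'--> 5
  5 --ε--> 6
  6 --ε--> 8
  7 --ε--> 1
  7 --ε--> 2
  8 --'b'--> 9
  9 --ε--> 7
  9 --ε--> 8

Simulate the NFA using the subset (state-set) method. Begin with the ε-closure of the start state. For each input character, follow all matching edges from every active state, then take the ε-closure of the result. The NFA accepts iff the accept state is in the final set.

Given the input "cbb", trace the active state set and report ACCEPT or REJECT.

start: ε-closure({0}) = {0,2}
'c' @ 1: {3,4}
'b' @ 2: {5,6,8}
'b' @ 3: {1,2,7,8,9}  ✓accept
after full input: {1,2,7,8,9}  (accept=1 in)

Answer: ACCEPT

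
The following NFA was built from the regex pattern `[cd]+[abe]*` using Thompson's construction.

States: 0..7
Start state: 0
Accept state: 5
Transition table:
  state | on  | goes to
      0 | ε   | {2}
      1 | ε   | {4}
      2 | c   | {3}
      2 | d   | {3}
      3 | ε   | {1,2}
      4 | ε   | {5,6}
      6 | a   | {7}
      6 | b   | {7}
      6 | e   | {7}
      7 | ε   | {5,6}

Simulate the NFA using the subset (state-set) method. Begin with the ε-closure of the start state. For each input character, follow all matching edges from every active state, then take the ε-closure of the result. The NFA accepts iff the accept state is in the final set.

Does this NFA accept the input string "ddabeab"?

Answer: ACCEPT

Derivation:
start: ε-closure({0}) = {0,2}
'd' @ 1: {1,2,3,4,5,6}  (accept∈set)
'd' @ 2: {1,2,3,4,5,6}  (accept∈set)
'a' @ 3: {5,6,7}  (accept∈set)
'b' @ 4: {5,6,7}  (accept∈set)
'e' @ 5: {5,6,7}  (accept∈set)
'a' @ 6: {5,6,7}  (accept∈set)
'b' @ 7: {5,6,7}  (accept∈set)
after full input: {5,6,7}  (accept=5 in)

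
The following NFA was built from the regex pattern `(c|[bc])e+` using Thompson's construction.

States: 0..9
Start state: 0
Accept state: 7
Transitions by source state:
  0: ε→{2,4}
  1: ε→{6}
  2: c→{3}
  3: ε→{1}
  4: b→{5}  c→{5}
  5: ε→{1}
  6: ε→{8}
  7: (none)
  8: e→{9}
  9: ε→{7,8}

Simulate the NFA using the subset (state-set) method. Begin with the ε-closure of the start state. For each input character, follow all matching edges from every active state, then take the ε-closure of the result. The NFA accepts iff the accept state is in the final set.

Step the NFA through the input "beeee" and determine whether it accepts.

start: ε-closure({0}) = {0,2,4}
'b' @ 1: {1,5,6,8}
'e' @ 2: {7,8,9}  (accept∈set)
'e' @ 3: {7,8,9}  (accept∈set)
'e' @ 4: {7,8,9}  (accept∈set)
'e' @ 5: {7,8,9}  (accept∈set)
final: {7,8,9}; accept 7 in set

Answer: ACCEPT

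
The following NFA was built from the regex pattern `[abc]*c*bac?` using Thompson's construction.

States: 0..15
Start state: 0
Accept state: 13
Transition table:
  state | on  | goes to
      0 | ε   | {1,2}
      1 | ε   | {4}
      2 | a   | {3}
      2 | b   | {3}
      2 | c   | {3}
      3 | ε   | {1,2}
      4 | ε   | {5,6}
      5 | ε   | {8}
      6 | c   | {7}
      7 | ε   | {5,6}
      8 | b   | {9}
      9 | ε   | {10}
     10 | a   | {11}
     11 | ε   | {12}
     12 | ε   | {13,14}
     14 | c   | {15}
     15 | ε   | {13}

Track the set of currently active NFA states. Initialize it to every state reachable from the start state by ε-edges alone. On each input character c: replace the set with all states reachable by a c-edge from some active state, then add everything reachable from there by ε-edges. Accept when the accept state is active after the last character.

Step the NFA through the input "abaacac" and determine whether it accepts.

Answer: REJECT

Trace:
initial (ε-close {0}): {0,1,2,4,5,6,8}
'a' @ 1: {1,2,3,4,5,6,8}
'b' @ 2: {1,2,3,4,5,6,8,9,10}
'a' @ 3: {1,2,3,4,5,6,8,11,12,13,14}  [accepting]
'a' @ 4: {1,2,3,4,5,6,8}
'c' @ 5: {1,2,3,4,5,6,7,8}
'a' @ 6: {1,2,3,4,5,6,8}
'c' @ 7: {1,2,3,4,5,6,7,8}
end set {1,2,3,4,5,6,7,8} — state 13 not in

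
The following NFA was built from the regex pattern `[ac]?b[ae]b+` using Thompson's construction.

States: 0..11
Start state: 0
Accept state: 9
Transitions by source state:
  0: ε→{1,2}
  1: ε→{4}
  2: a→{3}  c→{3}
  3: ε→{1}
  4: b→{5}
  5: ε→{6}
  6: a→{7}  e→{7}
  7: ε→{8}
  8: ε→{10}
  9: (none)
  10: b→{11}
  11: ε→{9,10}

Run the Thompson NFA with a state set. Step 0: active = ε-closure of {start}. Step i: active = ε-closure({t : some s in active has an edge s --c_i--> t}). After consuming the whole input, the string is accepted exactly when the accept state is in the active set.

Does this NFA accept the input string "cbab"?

S₀ = ε-closure({0}) = {0,1,2,4}
'c' @ 1: {1,3,4}
'b' @ 2: {5,6}
'a' @ 3: {7,8,10}
'b' @ 4: {9,10,11}  [accepting]
after full input: {9,10,11}  (accept=9 in)

Answer: ACCEPT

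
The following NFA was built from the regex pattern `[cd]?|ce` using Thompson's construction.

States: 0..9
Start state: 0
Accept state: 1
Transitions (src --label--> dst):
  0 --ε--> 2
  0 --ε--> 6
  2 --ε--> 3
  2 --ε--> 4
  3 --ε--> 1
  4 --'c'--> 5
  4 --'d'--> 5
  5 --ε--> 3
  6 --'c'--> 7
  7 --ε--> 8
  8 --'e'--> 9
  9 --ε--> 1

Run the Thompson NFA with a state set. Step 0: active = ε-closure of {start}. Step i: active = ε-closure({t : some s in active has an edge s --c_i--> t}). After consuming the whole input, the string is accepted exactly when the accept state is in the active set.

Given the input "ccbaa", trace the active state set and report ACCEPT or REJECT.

S₀ = ε-closure({0}) = {0,1,2,3,4,6}
'c' @ 1: {1,3,5,7,8}  [accepting]
'c' @ 2: {}  — dead — no transitions
rest 'baa' ignored (set empty)
after full input: {}  (accept=1 not in)

Answer: REJECT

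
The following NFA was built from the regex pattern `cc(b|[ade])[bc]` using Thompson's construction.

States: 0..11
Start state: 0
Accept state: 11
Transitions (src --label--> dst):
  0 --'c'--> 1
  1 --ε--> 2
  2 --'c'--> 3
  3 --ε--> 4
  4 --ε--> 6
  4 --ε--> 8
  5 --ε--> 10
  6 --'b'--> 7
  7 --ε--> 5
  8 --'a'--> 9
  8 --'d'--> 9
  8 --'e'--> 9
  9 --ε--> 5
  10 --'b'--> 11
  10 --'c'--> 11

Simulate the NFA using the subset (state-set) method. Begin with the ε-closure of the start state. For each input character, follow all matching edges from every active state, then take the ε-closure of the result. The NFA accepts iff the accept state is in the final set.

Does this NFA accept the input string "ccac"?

initial (ε-close {0}): {0}
'c' @ 1: {1,2}
'c' @ 2: {3,4,6,8}
'a' @ 3: {5,9,10}
'c' @ 4: {11}  (accept∈set)
final: {11}; accept 11 in set

Answer: ACCEPT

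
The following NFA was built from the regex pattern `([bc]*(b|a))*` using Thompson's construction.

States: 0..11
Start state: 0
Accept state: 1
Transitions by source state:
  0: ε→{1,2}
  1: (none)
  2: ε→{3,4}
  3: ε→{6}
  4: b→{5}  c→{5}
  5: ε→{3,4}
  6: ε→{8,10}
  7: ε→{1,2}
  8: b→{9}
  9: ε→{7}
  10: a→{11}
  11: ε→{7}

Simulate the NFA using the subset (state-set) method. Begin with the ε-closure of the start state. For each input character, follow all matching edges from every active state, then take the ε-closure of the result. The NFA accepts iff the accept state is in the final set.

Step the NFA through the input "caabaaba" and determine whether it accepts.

Answer: ACCEPT

Derivation:
S₀ = ε-closure({0}) = {0,1,2,3,4,6,8,10}
'c' @ 1: {3,4,5,6,8,10}
'a' @ 2: {1,2,3,4,6,7,8,10,11}  [accepting]
'a' @ 3: {1,2,3,4,6,7,8,10,11}  [accepting]
'b' @ 4: {1,2,3,4,5,6,7,8,9,10}  [accepting]
'a' @ 5: {1,2,3,4,6,7,8,10,11}  [accepting]
'a' @ 6: {1,2,3,4,6,7,8,10,11}  [accepting]
'b' @ 7: {1,2,3,4,5,6,7,8,9,10}  [accepting]
'a' @ 8: {1,2,3,4,6,7,8,10,11}  [accepting]
end set {1,2,3,4,6,7,8,10,11} — state 1 in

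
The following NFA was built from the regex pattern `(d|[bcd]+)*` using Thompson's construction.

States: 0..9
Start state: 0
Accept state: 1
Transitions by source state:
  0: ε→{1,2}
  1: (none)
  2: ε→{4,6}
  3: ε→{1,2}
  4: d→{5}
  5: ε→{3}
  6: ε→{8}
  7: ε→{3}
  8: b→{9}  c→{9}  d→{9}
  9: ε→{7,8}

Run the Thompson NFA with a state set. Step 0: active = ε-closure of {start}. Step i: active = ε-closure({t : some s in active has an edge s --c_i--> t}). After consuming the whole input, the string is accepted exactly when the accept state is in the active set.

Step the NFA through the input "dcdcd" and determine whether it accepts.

Answer: ACCEPT

Steps:
S₀ = ε-closure({0}) = {0,1,2,4,6,8}
'd' @ 1: {1,2,3,4,5,6,7,8,9}  (accept∈set)
'c' @ 2: {1,2,3,4,6,7,8,9}  (accept∈set)
'd' @ 3: {1,2,3,4,5,6,7,8,9}  (accept∈set)
'c' @ 4: {1,2,3,4,6,7,8,9}  (accept∈set)
'd' @ 5: {1,2,3,4,5,6,7,8,9}  (accept∈set)
final: {1,2,3,4,5,6,7,8,9}; accept 1 in set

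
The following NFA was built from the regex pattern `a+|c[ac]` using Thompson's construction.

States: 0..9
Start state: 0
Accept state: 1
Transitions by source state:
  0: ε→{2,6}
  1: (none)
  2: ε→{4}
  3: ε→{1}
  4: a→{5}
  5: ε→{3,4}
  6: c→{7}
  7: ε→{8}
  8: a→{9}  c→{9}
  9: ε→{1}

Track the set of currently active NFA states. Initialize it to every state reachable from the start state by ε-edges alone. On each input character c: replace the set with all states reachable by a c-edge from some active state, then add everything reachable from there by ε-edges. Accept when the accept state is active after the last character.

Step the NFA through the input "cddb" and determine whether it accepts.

Answer: REJECT

Steps:
initial (ε-close {0}): {0,2,4,6}
'c' @ 1: {7,8}
'd' @ 2: {}  — state set empty
rest 'db' ignored (set empty)
final: {}; accept 1 not in set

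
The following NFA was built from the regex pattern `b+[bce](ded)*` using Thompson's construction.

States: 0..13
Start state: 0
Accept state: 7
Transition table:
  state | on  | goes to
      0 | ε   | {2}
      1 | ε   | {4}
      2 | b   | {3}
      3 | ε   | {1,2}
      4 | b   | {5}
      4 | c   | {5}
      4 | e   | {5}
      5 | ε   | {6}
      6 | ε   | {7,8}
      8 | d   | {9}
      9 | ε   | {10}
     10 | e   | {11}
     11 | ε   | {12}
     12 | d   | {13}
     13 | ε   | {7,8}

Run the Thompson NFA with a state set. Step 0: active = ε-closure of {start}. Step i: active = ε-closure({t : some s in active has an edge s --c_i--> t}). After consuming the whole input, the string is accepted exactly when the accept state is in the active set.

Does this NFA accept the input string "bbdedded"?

Answer: ACCEPT

Steps:
S₀ = ε-closure({0}) = {0,2}
'b' @ 1: {1,2,3,4}
'b' @ 2: {1,2,3,4,5,6,7,8}  ✓accept
'd' @ 3: {9,10}
'e' @ 4: {11,12}
'd' @ 5: {7,8,13}  ✓accept
'd' @ 6: {9,10}
'e' @ 7: {11,12}
'd' @ 8: {7,8,13}  ✓accept
after full input: {7,8,13}  (accept=7 in)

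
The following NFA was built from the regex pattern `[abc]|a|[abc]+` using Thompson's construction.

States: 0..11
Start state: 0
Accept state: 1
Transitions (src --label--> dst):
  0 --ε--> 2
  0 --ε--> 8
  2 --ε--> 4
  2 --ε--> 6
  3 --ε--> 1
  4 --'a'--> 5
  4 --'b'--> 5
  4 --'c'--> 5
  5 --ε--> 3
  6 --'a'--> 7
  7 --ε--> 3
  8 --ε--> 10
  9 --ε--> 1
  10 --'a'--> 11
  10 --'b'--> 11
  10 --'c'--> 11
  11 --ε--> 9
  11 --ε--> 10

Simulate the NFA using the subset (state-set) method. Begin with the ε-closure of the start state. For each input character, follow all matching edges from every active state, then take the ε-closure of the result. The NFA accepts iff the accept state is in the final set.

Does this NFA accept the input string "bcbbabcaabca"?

start: ε-closure({0}) = {0,2,4,6,8,10}
'b' @ 1: {1,3,5,9,10,11}  [accepting]
'c' @ 2: {1,9,10,11}  [accepting]
'b' @ 3: {1,9,10,11}  [accepting]
'b' @ 4: {1,9,10,11}  [accepting]
'a' @ 5: {1,9,10,11}  [accepting]
'b' @ 6: {1,9,10,11}  [accepting]
'c' @ 7: {1,9,10,11}  [accepting]
'a' @ 8: {1,9,10,11}  [accepting]
'a' @ 9: {1,9,10,11}  [accepting]
'b' @ 10: {1,9,10,11}  [accepting]
'c' @ 11: {1,9,10,11}  [accepting]
'a' @ 12: {1,9,10,11}  [accepting]
after full input: {1,9,10,11}  (accept=1 in)

Answer: ACCEPT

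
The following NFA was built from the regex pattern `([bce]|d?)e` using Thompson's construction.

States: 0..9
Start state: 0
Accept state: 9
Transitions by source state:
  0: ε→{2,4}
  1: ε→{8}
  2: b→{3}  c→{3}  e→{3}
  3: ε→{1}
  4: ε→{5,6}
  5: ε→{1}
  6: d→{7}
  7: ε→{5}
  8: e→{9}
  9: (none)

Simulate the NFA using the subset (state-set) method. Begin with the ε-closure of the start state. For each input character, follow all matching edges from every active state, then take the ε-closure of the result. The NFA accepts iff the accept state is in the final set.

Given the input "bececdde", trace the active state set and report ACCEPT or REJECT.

start: ε-closure({0}) = {0,1,2,4,5,6,8}
'b' @ 1: {1,3,8}
'e' @ 2: {9}  (accept∈set)
'c' @ 3: {}  — no active states
rest 'ecdde' ignored (set empty)
after full input: {}  (accept=9 not in)

Answer: REJECT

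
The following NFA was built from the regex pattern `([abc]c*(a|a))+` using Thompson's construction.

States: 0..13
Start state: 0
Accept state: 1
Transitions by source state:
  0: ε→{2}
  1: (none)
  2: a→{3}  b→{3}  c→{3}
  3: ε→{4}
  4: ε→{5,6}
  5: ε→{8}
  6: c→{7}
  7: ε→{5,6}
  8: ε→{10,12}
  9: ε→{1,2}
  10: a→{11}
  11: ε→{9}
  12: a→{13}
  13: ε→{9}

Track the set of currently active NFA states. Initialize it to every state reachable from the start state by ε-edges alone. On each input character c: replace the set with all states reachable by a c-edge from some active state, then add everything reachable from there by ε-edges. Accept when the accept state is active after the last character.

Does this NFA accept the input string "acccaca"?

Answer: ACCEPT

Derivation:
S₀ = ε-closure({0}) = {0,2}
'a' @ 1: {3,4,5,6,8,10,12}
'c' @ 2: {5,6,7,8,10,12}
'c' @ 3: {5,6,7,8,10,12}
'c' @ 4: {5,6,7,8,10,12}
'a' @ 5: {1,2,9,11,13}  ✓accept
'c' @ 6: {3,4,5,6,8,10,12}
'a' @ 7: {1,2,9,11,13}  ✓accept
end set {1,2,9,11,13} — state 1 in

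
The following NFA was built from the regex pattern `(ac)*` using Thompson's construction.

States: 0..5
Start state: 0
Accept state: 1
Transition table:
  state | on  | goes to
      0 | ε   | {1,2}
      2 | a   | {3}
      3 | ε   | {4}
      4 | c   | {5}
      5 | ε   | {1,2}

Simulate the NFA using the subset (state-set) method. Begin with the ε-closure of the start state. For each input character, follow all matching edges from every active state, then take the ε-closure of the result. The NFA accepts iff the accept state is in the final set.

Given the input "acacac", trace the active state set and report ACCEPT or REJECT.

S₀ = ε-closure({0}) = {0,1,2}
'a' @ 1: {3,4}
'c' @ 2: {1,2,5}  (accept∈set)
'a' @ 3: {3,4}
'c' @ 4: {1,2,5}  (accept∈set)
'a' @ 5: {3,4}
'c' @ 6: {1,2,5}  (accept∈set)
after full input: {1,2,5}  (accept=1 in)

Answer: ACCEPT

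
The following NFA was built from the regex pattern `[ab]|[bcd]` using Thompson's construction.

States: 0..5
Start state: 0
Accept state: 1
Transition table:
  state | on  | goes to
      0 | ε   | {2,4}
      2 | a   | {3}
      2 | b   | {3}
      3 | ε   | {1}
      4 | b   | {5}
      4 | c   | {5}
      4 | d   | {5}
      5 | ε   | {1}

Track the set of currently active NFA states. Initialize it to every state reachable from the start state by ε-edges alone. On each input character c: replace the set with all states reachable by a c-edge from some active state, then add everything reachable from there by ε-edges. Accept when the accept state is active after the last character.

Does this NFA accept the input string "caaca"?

Answer: REJECT

Steps:
initial (ε-close {0}): {0,2,4}
'c' @ 1: {1,5}  (accept∈set)
'a' @ 2: {}  — dead — no transitions
rest 'aca' ignored (set empty)
end set {} — state 1 not in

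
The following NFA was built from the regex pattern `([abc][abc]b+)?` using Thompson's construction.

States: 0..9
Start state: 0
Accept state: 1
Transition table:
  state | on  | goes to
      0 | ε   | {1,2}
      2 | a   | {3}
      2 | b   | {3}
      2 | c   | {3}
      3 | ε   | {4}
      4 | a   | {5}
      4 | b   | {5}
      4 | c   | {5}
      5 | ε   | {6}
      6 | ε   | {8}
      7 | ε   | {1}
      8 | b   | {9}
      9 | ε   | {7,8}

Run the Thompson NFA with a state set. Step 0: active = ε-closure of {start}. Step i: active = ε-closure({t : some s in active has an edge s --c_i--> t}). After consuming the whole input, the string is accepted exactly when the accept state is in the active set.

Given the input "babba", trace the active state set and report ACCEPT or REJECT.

S₀ = ε-closure({0}) = {0,1,2}
'b' @ 1: {3,4}
'a' @ 2: {5,6,8}
'b' @ 3: {1,7,8,9}  [accepting]
'b' @ 4: {1,7,8,9}  [accepting]
'a' @ 5: {}  — no active states
final: {}; accept 1 not in set

Answer: REJECT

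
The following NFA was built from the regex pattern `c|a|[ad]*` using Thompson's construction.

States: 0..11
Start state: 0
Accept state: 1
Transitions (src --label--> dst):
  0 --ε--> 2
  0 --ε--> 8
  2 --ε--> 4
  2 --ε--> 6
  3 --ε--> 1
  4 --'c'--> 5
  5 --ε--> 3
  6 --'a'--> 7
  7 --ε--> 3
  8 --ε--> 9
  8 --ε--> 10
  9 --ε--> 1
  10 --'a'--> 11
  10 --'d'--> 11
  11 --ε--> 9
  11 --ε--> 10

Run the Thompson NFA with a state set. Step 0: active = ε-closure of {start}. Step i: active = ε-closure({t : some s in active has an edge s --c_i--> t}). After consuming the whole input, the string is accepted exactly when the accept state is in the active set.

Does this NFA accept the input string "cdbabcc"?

start: ε-closure({0}) = {0,1,2,4,6,8,9,10}
'c' @ 1: {1,3,5}  [accepting]
'd' @ 2: {}  — no active states
rest 'babcc' ignored (set empty)
end set {} — state 1 not in

Answer: REJECT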